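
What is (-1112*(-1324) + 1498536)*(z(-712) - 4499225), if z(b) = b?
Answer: -13368520838088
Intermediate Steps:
(-1112*(-1324) + 1498536)*(z(-712) - 4499225) = (-1112*(-1324) + 1498536)*(-712 - 4499225) = (1472288 + 1498536)*(-4499937) = 2970824*(-4499937) = -13368520838088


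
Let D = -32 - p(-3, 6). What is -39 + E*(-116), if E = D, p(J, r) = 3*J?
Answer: 2629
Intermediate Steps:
D = -23 (D = -32 - 3*(-3) = -32 - 1*(-9) = -32 + 9 = -23)
E = -23
-39 + E*(-116) = -39 - 23*(-116) = -39 + 2668 = 2629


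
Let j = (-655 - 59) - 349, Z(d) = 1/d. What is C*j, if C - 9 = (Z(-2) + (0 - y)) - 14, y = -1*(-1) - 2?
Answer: 9567/2 ≈ 4783.5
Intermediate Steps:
y = -1 (y = 1 - 2 = -1)
C = -9/2 (C = 9 + ((1/(-2) + (0 - 1*(-1))) - 14) = 9 + ((-½ + (0 + 1)) - 14) = 9 + ((-½ + 1) - 14) = 9 + (½ - 14) = 9 - 27/2 = -9/2 ≈ -4.5000)
j = -1063 (j = -714 - 349 = -1063)
C*j = -9/2*(-1063) = 9567/2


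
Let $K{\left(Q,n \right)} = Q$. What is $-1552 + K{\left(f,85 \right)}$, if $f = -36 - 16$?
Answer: $-1604$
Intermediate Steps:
$f = -52$ ($f = -36 - 16 = -52$)
$-1552 + K{\left(f,85 \right)} = -1552 - 52 = -1604$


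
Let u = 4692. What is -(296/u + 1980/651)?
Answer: -790238/254541 ≈ -3.1046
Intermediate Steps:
-(296/u + 1980/651) = -(296/4692 + 1980/651) = -(296*(1/4692) + 1980*(1/651)) = -(74/1173 + 660/217) = -1*790238/254541 = -790238/254541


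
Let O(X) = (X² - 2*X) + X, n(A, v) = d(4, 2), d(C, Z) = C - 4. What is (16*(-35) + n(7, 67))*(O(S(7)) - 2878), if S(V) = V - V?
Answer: 1611680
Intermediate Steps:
d(C, Z) = -4 + C
S(V) = 0
n(A, v) = 0 (n(A, v) = -4 + 4 = 0)
O(X) = X² - X
(16*(-35) + n(7, 67))*(O(S(7)) - 2878) = (16*(-35) + 0)*(0*(-1 + 0) - 2878) = (-560 + 0)*(0*(-1) - 2878) = -560*(0 - 2878) = -560*(-2878) = 1611680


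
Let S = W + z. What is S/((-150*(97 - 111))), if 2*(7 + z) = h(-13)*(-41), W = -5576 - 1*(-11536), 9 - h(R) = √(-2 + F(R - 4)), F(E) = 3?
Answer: 827/300 ≈ 2.7567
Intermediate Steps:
h(R) = 8 (h(R) = 9 - √(-2 + 3) = 9 - √1 = 9 - 1*1 = 9 - 1 = 8)
W = 5960 (W = -5576 + 11536 = 5960)
z = -171 (z = -7 + (8*(-41))/2 = -7 + (½)*(-328) = -7 - 164 = -171)
S = 5789 (S = 5960 - 171 = 5789)
S/((-150*(97 - 111))) = 5789/((-150*(97 - 111))) = 5789/((-150*(-14))) = 5789/2100 = 5789*(1/2100) = 827/300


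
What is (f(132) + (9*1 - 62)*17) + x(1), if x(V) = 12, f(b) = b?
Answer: -757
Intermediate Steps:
(f(132) + (9*1 - 62)*17) + x(1) = (132 + (9*1 - 62)*17) + 12 = (132 + (9 - 62)*17) + 12 = (132 - 53*17) + 12 = (132 - 901) + 12 = -769 + 12 = -757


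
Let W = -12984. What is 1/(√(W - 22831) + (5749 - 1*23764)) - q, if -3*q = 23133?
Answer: 500561165285/64915208 - I*√35815/324576040 ≈ 7711.0 - 5.8306e-7*I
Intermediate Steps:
q = -7711 (q = -⅓*23133 = -7711)
1/(√(W - 22831) + (5749 - 1*23764)) - q = 1/(√(-12984 - 22831) + (5749 - 1*23764)) - 1*(-7711) = 1/(√(-35815) + (5749 - 23764)) + 7711 = 1/(I*√35815 - 18015) + 7711 = 1/(-18015 + I*√35815) + 7711 = 7711 + 1/(-18015 + I*√35815)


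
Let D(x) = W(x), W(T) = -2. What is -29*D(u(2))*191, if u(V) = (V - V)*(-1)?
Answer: 11078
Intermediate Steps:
u(V) = 0 (u(V) = 0*(-1) = 0)
D(x) = -2
-29*D(u(2))*191 = -29*(-2)*191 = 58*191 = 11078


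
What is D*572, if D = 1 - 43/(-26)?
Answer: 1518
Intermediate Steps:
D = 69/26 (D = 1 - 43*(-1)/26 = 1 - 1*(-43/26) = 1 + 43/26 = 69/26 ≈ 2.6538)
D*572 = (69/26)*572 = 1518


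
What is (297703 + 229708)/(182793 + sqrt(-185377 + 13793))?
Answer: 96407038923/33413452433 - 4219288*I*sqrt(2681)/33413452433 ≈ 2.8853 - 0.0065383*I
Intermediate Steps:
(297703 + 229708)/(182793 + sqrt(-185377 + 13793)) = 527411/(182793 + sqrt(-171584)) = 527411/(182793 + 8*I*sqrt(2681))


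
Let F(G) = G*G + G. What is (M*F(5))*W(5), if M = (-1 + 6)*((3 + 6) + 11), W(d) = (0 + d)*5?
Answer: 75000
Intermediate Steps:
W(d) = 5*d (W(d) = d*5 = 5*d)
M = 100 (M = 5*(9 + 11) = 5*20 = 100)
F(G) = G + G² (F(G) = G² + G = G + G²)
(M*F(5))*W(5) = (100*(5*(1 + 5)))*(5*5) = (100*(5*6))*25 = (100*30)*25 = 3000*25 = 75000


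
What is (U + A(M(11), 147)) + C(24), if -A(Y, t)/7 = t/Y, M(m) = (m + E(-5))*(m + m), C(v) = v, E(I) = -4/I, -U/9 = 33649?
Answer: -393061611/1298 ≈ -3.0282e+5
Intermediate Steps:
U = -302841 (U = -9*33649 = -302841)
M(m) = 2*m*(4/5 + m) (M(m) = (m - 4/(-5))*(m + m) = (m - 4*(-1/5))*(2*m) = (m + 4/5)*(2*m) = (4/5 + m)*(2*m) = 2*m*(4/5 + m))
A(Y, t) = -7*t/Y
(U + A(M(11), 147)) + C(24) = (-302841 - 7*147/(2/5)*11*(4 + 5*11)) + 24 = (-302841 - 7*147/(2/5)*11*(4 + 55)) + 24 = (-302841 - 7*147/(2/5)*11*59) + 24 = (-302841 - 7*147/1298/5) + 24 = (-302841 - 7*147*5/1298) + 24 = (-302841 - 5145/1298) + 24 = -393092763/1298 + 24 = -393061611/1298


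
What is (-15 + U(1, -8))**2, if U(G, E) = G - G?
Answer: 225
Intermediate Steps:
U(G, E) = 0
(-15 + U(1, -8))**2 = (-15 + 0)**2 = (-15)**2 = 225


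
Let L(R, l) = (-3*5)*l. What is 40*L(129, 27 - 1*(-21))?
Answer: -28800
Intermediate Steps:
L(R, l) = -15*l
40*L(129, 27 - 1*(-21)) = 40*(-15*(27 - 1*(-21))) = 40*(-15*(27 + 21)) = 40*(-15*48) = 40*(-720) = -28800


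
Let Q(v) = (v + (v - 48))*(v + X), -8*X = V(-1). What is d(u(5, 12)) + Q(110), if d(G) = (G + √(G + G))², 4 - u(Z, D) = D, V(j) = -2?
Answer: 19011 - 64*I ≈ 19011.0 - 64.0*I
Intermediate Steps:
X = ¼ (X = -⅛*(-2) = ¼ ≈ 0.25000)
u(Z, D) = 4 - D
Q(v) = (-48 + 2*v)*(¼ + v) (Q(v) = (v + (v - 48))*(v + ¼) = (v + (-48 + v))*(¼ + v) = (-48 + 2*v)*(¼ + v))
d(G) = (G + √2*√G)² (d(G) = (G + √(2*G))² = (G + √2*√G)²)
d(u(5, 12)) + Q(110) = ((4 - 1*12) + √2*√(4 - 1*12))² + (-12 + 2*110² - 95/2*110) = ((4 - 12) + √2*√(4 - 12))² + (-12 + 2*12100 - 5225) = (-8 + √2*√(-8))² + (-12 + 24200 - 5225) = (-8 + √2*(2*I*√2))² + 18963 = (-8 + 4*I)² + 18963 = 18963 + (-8 + 4*I)²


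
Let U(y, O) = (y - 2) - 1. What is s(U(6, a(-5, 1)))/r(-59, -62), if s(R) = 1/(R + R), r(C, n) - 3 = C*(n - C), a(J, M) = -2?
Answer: 1/1080 ≈ 0.00092593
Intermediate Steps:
r(C, n) = 3 + C*(n - C)
U(y, O) = -3 + y (U(y, O) = (-2 + y) - 1 = -3 + y)
s(R) = 1/(2*R)
s(U(6, a(-5, 1)))/r(-59, -62) = (1/(2*(-3 + 6)))/(3 - 1*(-59)² - 59*(-62)) = ((½)/3)/(3 - 1*3481 + 3658) = ((½)*(⅓))/(3 - 3481 + 3658) = (⅙)/180 = (⅙)*(1/180) = 1/1080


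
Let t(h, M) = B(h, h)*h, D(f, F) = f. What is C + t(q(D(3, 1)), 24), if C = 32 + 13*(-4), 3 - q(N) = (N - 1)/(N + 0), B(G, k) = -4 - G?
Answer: -313/9 ≈ -34.778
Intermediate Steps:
q(N) = 3 - (-1 + N)/N (q(N) = 3 - (N - 1)/(N + 0) = 3 - (-1 + N)/N)
C = -20 (C = 32 - 52 = -20)
t(h, M) = h*(-4 - h) (t(h, M) = (-4 - h)*h = h*(-4 - h))
C + t(q(D(3, 1)), 24) = -20 - (2 + 1/3)*(4 + (2 + 1/3)) = -20 - 1*7/3*(4 + 7/3) = -20 - 1*7/3*19/3 = -20 - 133/9 = -313/9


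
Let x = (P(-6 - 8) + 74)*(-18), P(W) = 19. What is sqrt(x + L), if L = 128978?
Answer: 2*sqrt(31826) ≈ 356.80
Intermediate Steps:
x = -1674 (x = (19 + 74)*(-18) = 93*(-18) = -1674)
sqrt(x + L) = sqrt(-1674 + 128978) = sqrt(127304) = 2*sqrt(31826)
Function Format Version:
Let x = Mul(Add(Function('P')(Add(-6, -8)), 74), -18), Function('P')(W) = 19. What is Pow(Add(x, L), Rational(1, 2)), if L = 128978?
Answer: Mul(2, Pow(31826, Rational(1, 2))) ≈ 356.80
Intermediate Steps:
x = -1674 (x = Mul(Add(19, 74), -18) = Mul(93, -18) = -1674)
Pow(Add(x, L), Rational(1, 2)) = Pow(Add(-1674, 128978), Rational(1, 2)) = Pow(127304, Rational(1, 2)) = Mul(2, Pow(31826, Rational(1, 2)))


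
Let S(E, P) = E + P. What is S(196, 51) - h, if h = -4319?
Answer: 4566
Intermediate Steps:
S(196, 51) - h = (196 + 51) - 1*(-4319) = 247 + 4319 = 4566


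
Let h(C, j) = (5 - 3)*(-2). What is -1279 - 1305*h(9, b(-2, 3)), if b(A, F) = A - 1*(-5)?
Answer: 3941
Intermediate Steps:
b(A, F) = 5 + A (b(A, F) = A + 5 = 5 + A)
h(C, j) = -4 (h(C, j) = 2*(-2) = -4)
-1279 - 1305*h(9, b(-2, 3)) = -1279 - 1305*(-4) = -1279 + 5220 = 3941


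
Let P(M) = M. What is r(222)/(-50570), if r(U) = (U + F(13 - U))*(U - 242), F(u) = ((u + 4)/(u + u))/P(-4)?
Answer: 370979/4227652 ≈ 0.087751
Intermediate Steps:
F(u) = -(4 + u)/(8*u) (F(u) = ((u + 4)/(u + u))/(-4) = ((4 + u)/((2*u)))*(-¼) = ((4 + u)*(1/(2*u)))*(-¼) = ((4 + u)/(2*u))*(-¼) = -(4 + u)/(8*u))
r(U) = (-242 + U)*(U + (-17 + U)/(8*(13 - U))) (r(U) = (U + (-4 - (13 - U))/(8*(13 - U)))*(U - 242) = (U + (-4 + (-13 + U))/(8*(13 - U)))*(-242 + U) = (U + (-17 + U)/(8*(13 - U)))*(-242 + U) = (-242 + U)*(U + (-17 + U)/(8*(13 - U))))
r(222)/(-50570) = ((-4114 - 2041*222² + 8*222³ + 25427*222)/(8*(-13 + 222)))/(-50570) = ((⅛)*(-4114 - 2041*49284 + 8*10941048 + 5644794)/209)*(-1/50570) = ((⅛)*(1/209)*(-4114 - 100588644 + 87528384 + 5644794))*(-1/50570) = ((⅛)*(1/209)*(-7419580))*(-1/50570) = -1854895/418*(-1/50570) = 370979/4227652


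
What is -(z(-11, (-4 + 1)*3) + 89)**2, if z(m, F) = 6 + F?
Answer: -7396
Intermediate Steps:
-(z(-11, (-4 + 1)*3) + 89)**2 = -((6 + (-4 + 1)*3) + 89)**2 = -((6 - 3*3) + 89)**2 = -((6 - 9) + 89)**2 = -(-3 + 89)**2 = -1*86**2 = -1*7396 = -7396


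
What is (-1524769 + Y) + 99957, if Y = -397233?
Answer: -1822045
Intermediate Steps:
(-1524769 + Y) + 99957 = (-1524769 - 397233) + 99957 = -1922002 + 99957 = -1822045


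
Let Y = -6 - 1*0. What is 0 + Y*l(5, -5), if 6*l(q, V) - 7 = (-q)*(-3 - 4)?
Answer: -42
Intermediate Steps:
Y = -6 (Y = -6 + 0 = -6)
l(q, V) = 7/6 + 7*q/6 (l(q, V) = 7/6 + ((-q)*(-3 - 4))/6 = 7/6 + (-q*(-7))/6 = 7/6 + (7*q)/6 = 7/6 + 7*q/6)
0 + Y*l(5, -5) = 0 - 6*(7/6 + (7/6)*5) = 0 - 6*(7/6 + 35/6) = 0 - 6*7 = 0 - 42 = -42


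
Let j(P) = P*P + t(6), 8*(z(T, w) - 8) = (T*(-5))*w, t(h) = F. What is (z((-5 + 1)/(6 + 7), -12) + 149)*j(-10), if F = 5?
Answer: 211155/13 ≈ 16243.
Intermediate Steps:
t(h) = 5
z(T, w) = 8 - 5*T*w/8 (z(T, w) = 8 + ((T*(-5))*w)/8 = 8 + ((-5*T)*w)/8 = 8 + (-5*T*w)/8 = 8 - 5*T*w/8)
j(P) = 5 + P² (j(P) = P*P + 5 = P² + 5 = 5 + P²)
(z((-5 + 1)/(6 + 7), -12) + 149)*j(-10) = ((8 - 5/8*(-5 + 1)/(6 + 7)*(-12)) + 149)*(5 + (-10)²) = ((8 - 5/8*(-4/13)*(-12)) + 149)*(5 + 100) = ((8 - 5/8*(-4*1/13)*(-12)) + 149)*105 = ((8 - 5/8*(-4/13)*(-12)) + 149)*105 = ((8 - 30/13) + 149)*105 = (74/13 + 149)*105 = (2011/13)*105 = 211155/13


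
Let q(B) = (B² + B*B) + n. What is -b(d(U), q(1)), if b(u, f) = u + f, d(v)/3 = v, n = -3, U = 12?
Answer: -35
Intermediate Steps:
q(B) = -3 + 2*B² (q(B) = (B² + B*B) - 3 = (B² + B²) - 3 = 2*B² - 3 = -3 + 2*B²)
d(v) = 3*v
b(u, f) = f + u
-b(d(U), q(1)) = -((-3 + 2*1²) + 3*12) = -((-3 + 2*1) + 36) = -((-3 + 2) + 36) = -(-1 + 36) = -1*35 = -35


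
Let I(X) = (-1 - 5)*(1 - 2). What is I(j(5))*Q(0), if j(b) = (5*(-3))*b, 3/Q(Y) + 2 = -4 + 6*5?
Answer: ¾ ≈ 0.75000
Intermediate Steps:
Q(Y) = ⅛ (Q(Y) = 3/(-2 + (-4 + 6*5)) = 3/(-2 + (-4 + 30)) = 3/(-2 + 26) = 3/24 = 3*(1/24) = ⅛)
j(b) = -15*b
I(X) = 6 (I(X) = -6*(-1) = 6)
I(j(5))*Q(0) = 6*(⅛) = ¾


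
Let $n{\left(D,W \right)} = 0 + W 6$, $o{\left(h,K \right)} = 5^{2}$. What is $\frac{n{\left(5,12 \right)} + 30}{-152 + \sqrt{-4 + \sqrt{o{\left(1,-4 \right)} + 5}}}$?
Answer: $- \frac{102}{152 - \sqrt{-4 + \sqrt{30}}} \approx -0.67646$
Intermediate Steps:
$o{\left(h,K \right)} = 25$
$n{\left(D,W \right)} = 6 W$ ($n{\left(D,W \right)} = 0 + 6 W = 6 W$)
$\frac{n{\left(5,12 \right)} + 30}{-152 + \sqrt{-4 + \sqrt{o{\left(1,-4 \right)} + 5}}} = \frac{6 \cdot 12 + 30}{-152 + \sqrt{-4 + \sqrt{25 + 5}}} = \frac{72 + 30}{-152 + \sqrt{-4 + \sqrt{30}}} = \frac{102}{-152 + \sqrt{-4 + \sqrt{30}}}$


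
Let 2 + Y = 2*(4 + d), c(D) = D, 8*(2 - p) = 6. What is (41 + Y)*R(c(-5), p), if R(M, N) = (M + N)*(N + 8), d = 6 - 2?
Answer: -30525/16 ≈ -1907.8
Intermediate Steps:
p = 5/4 (p = 2 - ⅛*6 = 2 - ¾ = 5/4 ≈ 1.2500)
d = 4
R(M, N) = (8 + N)*(M + N) (R(M, N) = (M + N)*(8 + N) = (8 + N)*(M + N))
Y = 14 (Y = -2 + 2*(4 + 4) = -2 + 2*8 = -2 + 16 = 14)
(41 + Y)*R(c(-5), p) = (41 + 14)*((5/4)² + 8*(-5) + 8*(5/4) - 5*5/4) = 55*(25/16 - 40 + 10 - 25/4) = 55*(-555/16) = -30525/16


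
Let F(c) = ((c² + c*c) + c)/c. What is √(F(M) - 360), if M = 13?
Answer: 3*I*√37 ≈ 18.248*I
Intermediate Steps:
F(c) = (c + 2*c²)/c (F(c) = ((c² + c²) + c)/c = (2*c² + c)/c = (c + 2*c²)/c)
√(F(M) - 360) = √((1 + 2*13) - 360) = √((1 + 26) - 360) = √(27 - 360) = √(-333) = 3*I*√37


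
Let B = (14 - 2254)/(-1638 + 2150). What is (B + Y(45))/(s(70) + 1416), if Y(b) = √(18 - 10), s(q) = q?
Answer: -35/11888 + √2/743 ≈ -0.0010408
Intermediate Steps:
B = -35/8 (B = -2240/512 = -2240*1/512 = -35/8 ≈ -4.3750)
Y(b) = 2*√2 (Y(b) = √8 = 2*√2)
(B + Y(45))/(s(70) + 1416) = (-35/8 + 2*√2)/(70 + 1416) = (-35/8 + 2*√2)/1486 = (-35/8 + 2*√2)*(1/1486) = -35/11888 + √2/743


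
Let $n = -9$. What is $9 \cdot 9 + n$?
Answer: $72$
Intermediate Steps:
$9 \cdot 9 + n = 9 \cdot 9 - 9 = 81 - 9 = 72$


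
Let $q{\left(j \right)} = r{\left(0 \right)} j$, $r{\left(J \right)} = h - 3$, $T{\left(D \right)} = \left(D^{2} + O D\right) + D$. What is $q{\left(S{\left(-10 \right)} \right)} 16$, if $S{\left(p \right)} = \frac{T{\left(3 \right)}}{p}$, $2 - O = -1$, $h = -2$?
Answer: $168$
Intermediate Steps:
$O = 3$ ($O = 2 - -1 = 2 + 1 = 3$)
$T{\left(D \right)} = D^{2} + 4 D$ ($T{\left(D \right)} = \left(D^{2} + 3 D\right) + D = D^{2} + 4 D$)
$r{\left(J \right)} = -5$ ($r{\left(J \right)} = -2 - 3 = -5$)
$S{\left(p \right)} = \frac{21}{p}$ ($S{\left(p \right)} = \frac{3 \left(4 + 3\right)}{p} = \frac{3 \cdot 7}{p} = \frac{21}{p}$)
$q{\left(j \right)} = - 5 j$
$q{\left(S{\left(-10 \right)} \right)} 16 = - 5 \frac{21}{-10} \cdot 16 = - 5 \cdot 21 \left(- \frac{1}{10}\right) 16 = \left(-5\right) \left(- \frac{21}{10}\right) 16 = \frac{21}{2} \cdot 16 = 168$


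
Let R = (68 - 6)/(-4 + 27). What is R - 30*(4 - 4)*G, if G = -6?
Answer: 62/23 ≈ 2.6957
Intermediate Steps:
R = 62/23 ≈ 2.6957
R - 30*(4 - 4)*G = 62/23 - 30*(4 - 4)*(-6) = 62/23 - 0*(-6) = 62/23 - 30*0 = 62/23 + 0 = 62/23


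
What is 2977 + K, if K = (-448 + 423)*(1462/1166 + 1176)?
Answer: -15422884/583 ≈ -26454.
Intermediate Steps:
K = -17158475/583 (K = -25*(1462*(1/1166) + 1176) = -25*(731/583 + 1176) = -25*686339/583 = -17158475/583 ≈ -29431.)
2977 + K = 2977 - 17158475/583 = -15422884/583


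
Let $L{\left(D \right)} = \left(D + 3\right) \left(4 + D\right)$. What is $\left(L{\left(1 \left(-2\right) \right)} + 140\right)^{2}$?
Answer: $20164$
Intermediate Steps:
$L{\left(D \right)} = \left(3 + D\right) \left(4 + D\right)$
$\left(L{\left(1 \left(-2\right) \right)} + 140\right)^{2} = \left(\left(12 + \left(1 \left(-2\right)\right)^{2} + 7 \cdot 1 \left(-2\right)\right) + 140\right)^{2} = \left(\left(12 + \left(-2\right)^{2} + 7 \left(-2\right)\right) + 140\right)^{2} = \left(\left(12 + 4 - 14\right) + 140\right)^{2} = \left(2 + 140\right)^{2} = 142^{2} = 20164$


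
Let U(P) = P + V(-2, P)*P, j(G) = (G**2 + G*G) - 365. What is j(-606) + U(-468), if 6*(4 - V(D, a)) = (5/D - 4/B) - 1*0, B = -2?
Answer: 731728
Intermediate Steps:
j(G) = -365 + 2*G**2 (j(G) = (G**2 + G**2) - 365 = 2*G**2 - 365 = -365 + 2*G**2)
V(D, a) = 11/3 - 5/(6*D) (V(D, a) = 4 - ((5/D - 4/(-2)) - 1*0)/6 = 4 - ((5/D - 4*(-1/2)) + 0)/6 = 4 - ((5/D + 2) + 0)/6 = 4 - ((2 + 5/D) + 0)/6 = 4 - (2 + 5/D)/6 = 4 + (-1/3 - 5/(6*D)) = 11/3 - 5/(6*D))
U(P) = 61*P/12 (U(P) = P + ((1/6)*(-5 + 22*(-2))/(-2))*P = P + ((1/6)*(-1/2)*(-5 - 44))*P = P + ((1/6)*(-1/2)*(-49))*P = P + 49*P/12 = 61*P/12)
j(-606) + U(-468) = (-365 + 2*(-606)**2) + (61/12)*(-468) = (-365 + 2*367236) - 2379 = (-365 + 734472) - 2379 = 734107 - 2379 = 731728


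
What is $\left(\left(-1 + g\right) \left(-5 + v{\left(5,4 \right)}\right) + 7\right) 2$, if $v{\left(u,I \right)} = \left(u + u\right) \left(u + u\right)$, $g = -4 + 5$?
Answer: $14$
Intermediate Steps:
$g = 1$
$v{\left(u,I \right)} = 4 u^{2}$ ($v{\left(u,I \right)} = 2 u 2 u = 4 u^{2}$)
$\left(\left(-1 + g\right) \left(-5 + v{\left(5,4 \right)}\right) + 7\right) 2 = \left(\left(-1 + 1\right) \left(-5 + 4 \cdot 5^{2}\right) + 7\right) 2 = \left(0 \left(-5 + 4 \cdot 25\right) + 7\right) 2 = \left(0 \left(-5 + 100\right) + 7\right) 2 = \left(0 \cdot 95 + 7\right) 2 = \left(0 + 7\right) 2 = 7 \cdot 2 = 14$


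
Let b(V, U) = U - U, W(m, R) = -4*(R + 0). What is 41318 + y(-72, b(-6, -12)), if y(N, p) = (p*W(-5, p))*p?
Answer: 41318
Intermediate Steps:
W(m, R) = -4*R
b(V, U) = 0
y(N, p) = -4*p³ (y(N, p) = (p*(-4*p))*p = (-4*p²)*p = -4*p³)
41318 + y(-72, b(-6, -12)) = 41318 - 4*0³ = 41318 - 4*0 = 41318 + 0 = 41318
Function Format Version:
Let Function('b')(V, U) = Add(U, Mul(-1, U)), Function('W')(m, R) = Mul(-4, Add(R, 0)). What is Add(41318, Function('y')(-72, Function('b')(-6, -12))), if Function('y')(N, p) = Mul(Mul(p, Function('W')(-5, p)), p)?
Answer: 41318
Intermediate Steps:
Function('W')(m, R) = Mul(-4, R)
Function('b')(V, U) = 0
Function('y')(N, p) = Mul(-4, Pow(p, 3)) (Function('y')(N, p) = Mul(Mul(p, Mul(-4, p)), p) = Mul(Mul(-4, Pow(p, 2)), p) = Mul(-4, Pow(p, 3)))
Add(41318, Function('y')(-72, Function('b')(-6, -12))) = Add(41318, Mul(-4, Pow(0, 3))) = Add(41318, Mul(-4, 0)) = Add(41318, 0) = 41318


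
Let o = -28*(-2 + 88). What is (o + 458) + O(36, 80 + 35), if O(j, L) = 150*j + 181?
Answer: 3631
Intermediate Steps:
O(j, L) = 181 + 150*j
o = -2408 (o = -28*86 = -2408)
(o + 458) + O(36, 80 + 35) = (-2408 + 458) + (181 + 150*36) = -1950 + (181 + 5400) = -1950 + 5581 = 3631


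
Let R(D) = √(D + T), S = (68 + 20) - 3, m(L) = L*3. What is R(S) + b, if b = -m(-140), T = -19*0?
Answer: 420 + √85 ≈ 429.22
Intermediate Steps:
m(L) = 3*L
S = 85 (S = 88 - 3 = 85)
T = 0
b = 420 (b = -3*(-140) = -1*(-420) = 420)
R(D) = √D (R(D) = √(D + 0) = √D)
R(S) + b = √85 + 420 = 420 + √85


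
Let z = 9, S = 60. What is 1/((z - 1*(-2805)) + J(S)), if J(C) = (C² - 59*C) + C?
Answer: 1/2934 ≈ 0.00034083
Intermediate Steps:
J(C) = C² - 58*C
1/((z - 1*(-2805)) + J(S)) = 1/((9 - 1*(-2805)) + 60*(-58 + 60)) = 1/((9 + 2805) + 60*2) = 1/(2814 + 120) = 1/2934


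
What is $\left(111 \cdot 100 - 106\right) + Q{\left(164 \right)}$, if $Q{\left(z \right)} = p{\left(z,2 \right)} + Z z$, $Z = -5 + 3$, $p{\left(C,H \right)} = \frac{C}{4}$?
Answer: $10707$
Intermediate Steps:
$p{\left(C,H \right)} = \frac{C}{4}$ ($p{\left(C,H \right)} = C \frac{1}{4} = \frac{C}{4}$)
$Z = -2$
$Q{\left(z \right)} = - \frac{7 z}{4}$ ($Q{\left(z \right)} = \frac{z}{4} - 2 z = - \frac{7 z}{4}$)
$\left(111 \cdot 100 - 106\right) + Q{\left(164 \right)} = \left(111 \cdot 100 - 106\right) - 287 = \left(11100 - 106\right) - 287 = 10994 - 287 = 10707$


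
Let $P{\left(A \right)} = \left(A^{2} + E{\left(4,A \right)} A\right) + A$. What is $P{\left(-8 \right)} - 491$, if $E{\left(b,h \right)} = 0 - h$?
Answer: $-499$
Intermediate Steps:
$E{\left(b,h \right)} = - h$
$P{\left(A \right)} = A$ ($P{\left(A \right)} = \left(A^{2} + - A A\right) + A = \left(A^{2} - A^{2}\right) + A = 0 + A = A$)
$P{\left(-8 \right)} - 491 = -8 - 491 = -499$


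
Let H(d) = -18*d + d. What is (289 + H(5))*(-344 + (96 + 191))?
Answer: -11628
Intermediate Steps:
H(d) = -17*d
(289 + H(5))*(-344 + (96 + 191)) = (289 - 17*5)*(-344 + (96 + 191)) = (289 - 85)*(-344 + 287) = 204*(-57) = -11628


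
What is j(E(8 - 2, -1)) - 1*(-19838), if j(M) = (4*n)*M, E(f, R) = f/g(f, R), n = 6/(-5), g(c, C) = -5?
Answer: 496094/25 ≈ 19844.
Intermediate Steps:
n = -6/5 (n = 6*(-⅕) = -6/5 ≈ -1.2000)
E(f, R) = -f/5 (E(f, R) = f/(-5) = f*(-⅕) = -f/5)
j(M) = -24*M/5 (j(M) = (4*(-6/5))*M = -24*M/5)
j(E(8 - 2, -1)) - 1*(-19838) = -(-24)*(8 - 2)/25 - 1*(-19838) = -(-24)*6/25 + 19838 = -24/5*(-6/5) + 19838 = 144/25 + 19838 = 496094/25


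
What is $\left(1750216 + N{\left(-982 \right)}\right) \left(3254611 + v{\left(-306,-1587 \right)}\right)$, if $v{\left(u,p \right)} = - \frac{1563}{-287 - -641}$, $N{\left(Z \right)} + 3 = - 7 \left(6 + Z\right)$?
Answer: $\frac{674781846749965}{118} \approx 5.7185 \cdot 10^{12}$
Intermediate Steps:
$N{\left(Z \right)} = -45 - 7 Z$ ($N{\left(Z \right)} = -3 - 7 \left(6 + Z\right) = -3 - \left(42 + 7 Z\right) = -45 - 7 Z$)
$v{\left(u,p \right)} = - \frac{521}{118}$ ($v{\left(u,p \right)} = - \frac{1563}{-287 + 641} = - \frac{1563}{354} = \left(-1563\right) \frac{1}{354} = - \frac{521}{118}$)
$\left(1750216 + N{\left(-982 \right)}\right) \left(3254611 + v{\left(-306,-1587 \right)}\right) = \left(1750216 - -6829\right) \left(3254611 - \frac{521}{118}\right) = \left(1750216 + \left(-45 + 6874\right)\right) \frac{384043577}{118} = \left(1750216 + 6829\right) \frac{384043577}{118} = 1757045 \cdot \frac{384043577}{118} = \frac{674781846749965}{118}$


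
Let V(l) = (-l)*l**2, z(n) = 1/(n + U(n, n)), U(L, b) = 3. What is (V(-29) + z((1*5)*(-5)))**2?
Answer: 287893414249/484 ≈ 5.9482e+8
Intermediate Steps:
z(n) = 1/(3 + n) (z(n) = 1/(n + 3) = 1/(3 + n))
V(l) = -l**3
(V(-29) + z((1*5)*(-5)))**2 = (-1*(-29)**3 + 1/(3 + (1*5)*(-5)))**2 = (-1*(-24389) + 1/(3 + 5*(-5)))**2 = (24389 + 1/(3 - 25))**2 = (24389 + 1/(-22))**2 = (24389 - 1/22)**2 = (536557/22)**2 = 287893414249/484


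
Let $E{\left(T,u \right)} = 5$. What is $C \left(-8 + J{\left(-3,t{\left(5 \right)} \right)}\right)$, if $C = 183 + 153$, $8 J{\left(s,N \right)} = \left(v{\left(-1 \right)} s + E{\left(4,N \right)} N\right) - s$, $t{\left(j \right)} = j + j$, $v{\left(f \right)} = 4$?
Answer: $-966$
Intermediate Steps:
$t{\left(j \right)} = 2 j$
$J{\left(s,N \right)} = \frac{3 s}{8} + \frac{5 N}{8}$ ($J{\left(s,N \right)} = \frac{\left(4 s + 5 N\right) - s}{8} = \frac{3 s + 5 N}{8} = \frac{3 s}{8} + \frac{5 N}{8}$)
$C = 336$
$C \left(-8 + J{\left(-3,t{\left(5 \right)} \right)}\right) = 336 \left(-8 + \left(\frac{3}{8} \left(-3\right) + \frac{5 \cdot 2 \cdot 5}{8}\right)\right) = 336 \left(-8 + \left(- \frac{9}{8} + \frac{5}{8} \cdot 10\right)\right) = 336 \left(-8 + \left(- \frac{9}{8} + \frac{25}{4}\right)\right) = 336 \left(-8 + \frac{41}{8}\right) = 336 \left(- \frac{23}{8}\right) = -966$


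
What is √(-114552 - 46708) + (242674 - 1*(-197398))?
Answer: 440072 + 2*I*√40315 ≈ 4.4007e+5 + 401.57*I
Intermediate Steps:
√(-114552 - 46708) + (242674 - 1*(-197398)) = √(-161260) + (242674 + 197398) = 2*I*√40315 + 440072 = 440072 + 2*I*√40315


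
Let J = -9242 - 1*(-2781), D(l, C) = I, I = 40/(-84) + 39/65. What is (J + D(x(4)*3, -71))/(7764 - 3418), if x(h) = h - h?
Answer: -339196/228165 ≈ -1.4866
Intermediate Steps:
x(h) = 0
I = 13/105 (I = 40*(-1/84) + 39*(1/65) = -10/21 + ⅗ = 13/105 ≈ 0.12381)
D(l, C) = 13/105
J = -6461 (J = -9242 + 2781 = -6461)
(J + D(x(4)*3, -71))/(7764 - 3418) = (-6461 + 13/105)/(7764 - 3418) = -678392/105/4346 = -678392/105*1/4346 = -339196/228165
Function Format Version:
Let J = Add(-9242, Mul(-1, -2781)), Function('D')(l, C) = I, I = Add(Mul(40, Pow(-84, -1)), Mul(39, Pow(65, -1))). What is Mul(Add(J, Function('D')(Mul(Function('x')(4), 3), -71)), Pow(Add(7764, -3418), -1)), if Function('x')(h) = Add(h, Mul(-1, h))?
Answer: Rational(-339196, 228165) ≈ -1.4866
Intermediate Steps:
Function('x')(h) = 0
I = Rational(13, 105) (I = Add(Mul(40, Rational(-1, 84)), Mul(39, Rational(1, 65))) = Add(Rational(-10, 21), Rational(3, 5)) = Rational(13, 105) ≈ 0.12381)
Function('D')(l, C) = Rational(13, 105)
J = -6461 (J = Add(-9242, 2781) = -6461)
Mul(Add(J, Function('D')(Mul(Function('x')(4), 3), -71)), Pow(Add(7764, -3418), -1)) = Mul(Add(-6461, Rational(13, 105)), Pow(Add(7764, -3418), -1)) = Mul(Rational(-678392, 105), Pow(4346, -1)) = Mul(Rational(-678392, 105), Rational(1, 4346)) = Rational(-339196, 228165)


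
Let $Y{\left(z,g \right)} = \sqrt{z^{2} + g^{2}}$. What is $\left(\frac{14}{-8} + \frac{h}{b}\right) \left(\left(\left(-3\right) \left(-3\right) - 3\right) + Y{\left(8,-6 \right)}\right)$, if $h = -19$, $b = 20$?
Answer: $- \frac{216}{5} \approx -43.2$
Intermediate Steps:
$Y{\left(z,g \right)} = \sqrt{g^{2} + z^{2}}$
$\left(\frac{14}{-8} + \frac{h}{b}\right) \left(\left(\left(-3\right) \left(-3\right) - 3\right) + Y{\left(8,-6 \right)}\right) = \left(\frac{14}{-8} - \frac{19}{20}\right) \left(\left(\left(-3\right) \left(-3\right) - 3\right) + \sqrt{\left(-6\right)^{2} + 8^{2}}\right) = \left(14 \left(- \frac{1}{8}\right) - \frac{19}{20}\right) \left(\left(9 - 3\right) + \sqrt{36 + 64}\right) = \left(- \frac{7}{4} - \frac{19}{20}\right) \left(6 + \sqrt{100}\right) = - \frac{27 \left(6 + 10\right)}{10} = \left(- \frac{27}{10}\right) 16 = - \frac{216}{5}$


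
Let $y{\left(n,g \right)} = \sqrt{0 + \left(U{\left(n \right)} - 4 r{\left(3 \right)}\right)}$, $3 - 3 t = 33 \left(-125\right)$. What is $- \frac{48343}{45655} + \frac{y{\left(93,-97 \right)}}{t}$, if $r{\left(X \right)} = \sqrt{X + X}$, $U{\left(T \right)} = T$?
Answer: $- \frac{48343}{45655} + \frac{\sqrt{93 - 4 \sqrt{6}}}{1376} \approx -1.0522$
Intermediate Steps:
$t = 1376$ ($t = 1 - \frac{33 \left(-125\right)}{3} = 1 - -1375 = 1 + 1375 = 1376$)
$r{\left(X \right)} = \sqrt{2} \sqrt{X}$ ($r{\left(X \right)} = \sqrt{2 X} = \sqrt{2} \sqrt{X}$)
$y{\left(n,g \right)} = \sqrt{n - 4 \sqrt{6}}$ ($y{\left(n,g \right)} = \sqrt{0 + \left(n - 4 \sqrt{2} \sqrt{3}\right)} = \sqrt{0 + \left(n - 4 \sqrt{6}\right)} = \sqrt{n - 4 \sqrt{6}}$)
$- \frac{48343}{45655} + \frac{y{\left(93,-97 \right)}}{t} = - \frac{48343}{45655} + \frac{\sqrt{93 - 4 \sqrt{6}}}{1376}$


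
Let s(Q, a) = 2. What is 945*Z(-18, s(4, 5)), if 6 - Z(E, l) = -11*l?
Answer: 26460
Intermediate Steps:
Z(E, l) = 6 + 11*l (Z(E, l) = 6 - (-11)*l = 6 + 11*l)
945*Z(-18, s(4, 5)) = 945*(6 + 11*2) = 945*(6 + 22) = 945*28 = 26460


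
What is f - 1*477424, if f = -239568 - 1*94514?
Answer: -811506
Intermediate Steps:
f = -334082 (f = -239568 - 94514 = -334082)
f - 1*477424 = -334082 - 1*477424 = -334082 - 477424 = -811506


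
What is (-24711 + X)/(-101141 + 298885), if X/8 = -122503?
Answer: -1004735/197744 ≈ -5.0810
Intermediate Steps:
X = -980024 (X = 8*(-122503) = -980024)
(-24711 + X)/(-101141 + 298885) = (-24711 - 980024)/(-101141 + 298885) = -1004735/197744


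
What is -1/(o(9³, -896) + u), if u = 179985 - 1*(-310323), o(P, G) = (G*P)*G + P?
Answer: -1/585743901 ≈ -1.7072e-9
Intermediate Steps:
o(P, G) = P + P*G² (o(P, G) = P*G² + P = P + P*G²)
u = 490308 (u = 179985 + 310323 = 490308)
-1/(o(9³, -896) + u) = -1/(9³*(1 + (-896)²) + 490308) = -1/(729*(1 + 802816) + 490308) = -1/(729*802817 + 490308) = -1/(585253593 + 490308) = -1/585743901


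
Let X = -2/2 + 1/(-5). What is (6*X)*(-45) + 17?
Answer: 341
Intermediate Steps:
X = -6/5 (X = -2*1/2 + 1*(-1/5) = -1 - 1/5 = -6/5 ≈ -1.2000)
(6*X)*(-45) + 17 = (6*(-6/5))*(-45) + 17 = -36/5*(-45) + 17 = 324 + 17 = 341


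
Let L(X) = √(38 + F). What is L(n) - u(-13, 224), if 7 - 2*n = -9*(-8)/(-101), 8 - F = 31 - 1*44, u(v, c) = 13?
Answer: -13 + √59 ≈ -5.3189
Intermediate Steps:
F = 21 (F = 8 - (31 - 1*44) = 8 - (31 - 44) = 8 - 1*(-13) = 8 + 13 = 21)
n = 779/202 (n = 7/2 - (-9*(-8))/(2*(-101)) = 7/2 - 36*(-1)/101 = 7/2 - ½*(-72/101) = 7/2 + 36/101 = 779/202 ≈ 3.8564)
L(X) = √59 (L(X) = √(38 + 21) = √59)
L(n) - u(-13, 224) = √59 - 1*13 = √59 - 13 = -13 + √59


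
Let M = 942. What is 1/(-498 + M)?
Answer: 1/444 ≈ 0.0022523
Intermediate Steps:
1/(-498 + M) = 1/(-498 + 942) = 1/444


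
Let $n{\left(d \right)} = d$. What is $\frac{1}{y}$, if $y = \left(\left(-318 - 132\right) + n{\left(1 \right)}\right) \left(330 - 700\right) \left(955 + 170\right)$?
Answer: $\frac{1}{186896250} \approx 5.3506 \cdot 10^{-9}$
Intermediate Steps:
$y = 186896250$ ($y = \left(\left(-318 - 132\right) + 1\right) \left(330 - 700\right) \left(955 + 170\right) = \left(\left(-318 - 132\right) + 1\right) \left(-370\right) 1125 = \left(-450 + 1\right) \left(-370\right) 1125 = \left(-449\right) \left(-370\right) 1125 = 166130 \cdot 1125 = 186896250$)
$\frac{1}{y} = \frac{1}{186896250}$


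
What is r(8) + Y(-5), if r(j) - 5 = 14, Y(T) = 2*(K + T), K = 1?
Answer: 11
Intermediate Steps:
Y(T) = 2 + 2*T (Y(T) = 2*(1 + T) = 2 + 2*T)
r(j) = 19 (r(j) = 5 + 14 = 19)
r(8) + Y(-5) = 19 + (2 + 2*(-5)) = 19 + (2 - 10) = 19 - 8 = 11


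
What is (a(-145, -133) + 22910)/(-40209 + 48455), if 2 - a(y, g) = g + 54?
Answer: 22991/8246 ≈ 2.7881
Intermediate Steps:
a(y, g) = -52 - g (a(y, g) = 2 - (g + 54) = 2 - (54 + g) = 2 + (-54 - g) = -52 - g)
(a(-145, -133) + 22910)/(-40209 + 48455) = ((-52 - 1*(-133)) + 22910)/(-40209 + 48455) = ((-52 + 133) + 22910)/8246 = (81 + 22910)*(1/8246) = 22991*(1/8246) = 22991/8246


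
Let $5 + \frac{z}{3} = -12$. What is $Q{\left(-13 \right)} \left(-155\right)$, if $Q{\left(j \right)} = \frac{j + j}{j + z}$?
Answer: $- \frac{2015}{32} \approx -62.969$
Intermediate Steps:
$z = -51$ ($z = -15 + 3 \left(-12\right) = -15 - 36 = -51$)
$Q{\left(j \right)} = \frac{2 j}{-51 + j}$ ($Q{\left(j \right)} = \frac{j + j}{j - 51} = \frac{2 j}{-51 + j}$)
$Q{\left(-13 \right)} \left(-155\right) = 2 \left(-13\right) \frac{1}{-51 - 13} \left(-155\right) = 2 \left(-13\right) \frac{1}{-64} \left(-155\right) = 2 \left(-13\right) \left(- \frac{1}{64}\right) \left(-155\right) = \frac{13}{32} \left(-155\right) = - \frac{2015}{32}$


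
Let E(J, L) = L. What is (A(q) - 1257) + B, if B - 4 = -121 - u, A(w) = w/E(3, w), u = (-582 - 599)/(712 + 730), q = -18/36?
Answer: -1978685/1442 ≈ -1372.2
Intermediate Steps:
q = -½ (q = -18*1/36 = -½ ≈ -0.50000)
u = -1181/1442 ≈ -0.81900
A(w) = 1 (A(w) = w/w = 1)
B = -167533/1442 (B = 4 + (-121 - 1*(-1181/1442)) = 4 + (-121 + 1181/1442) = 4 - 173301/1442 = -167533/1442 ≈ -116.18)
(A(q) - 1257) + B = (1 - 1257) - 167533/1442 = -1256 - 167533/1442 = -1978685/1442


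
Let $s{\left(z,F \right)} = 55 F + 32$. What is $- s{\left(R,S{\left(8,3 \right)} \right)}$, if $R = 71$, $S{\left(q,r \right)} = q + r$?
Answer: $-637$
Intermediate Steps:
$s{\left(z,F \right)} = 32 + 55 F$
$- s{\left(R,S{\left(8,3 \right)} \right)} = - (32 + 55 \left(8 + 3\right)) = - (32 + 55 \cdot 11) = - (32 + 605) = \left(-1\right) 637 = -637$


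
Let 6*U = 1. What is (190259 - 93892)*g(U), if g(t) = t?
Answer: 96367/6 ≈ 16061.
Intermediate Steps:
U = 1/6 (U = (1/6)*1 = 1/6 ≈ 0.16667)
(190259 - 93892)*g(U) = (190259 - 93892)*(1/6) = 96367*(1/6) = 96367/6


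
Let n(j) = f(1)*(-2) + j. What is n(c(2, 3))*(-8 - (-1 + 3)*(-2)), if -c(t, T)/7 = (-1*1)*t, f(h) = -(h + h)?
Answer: -72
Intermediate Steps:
f(h) = -2*h
c(t, T) = 7*t (c(t, T) = -7*(-1*1)*t = -(-7)*t = 7*t)
n(j) = 4 + j (n(j) = -2*1*(-2) + j = -2*(-2) + j = 4 + j)
n(c(2, 3))*(-8 - (-1 + 3)*(-2)) = (4 + 7*2)*(-8 - (-1 + 3)*(-2)) = (4 + 14)*(-8 - 2*(-2)) = 18*(-8 - 1*(-4)) = 18*(-8 + 4) = 18*(-4) = -72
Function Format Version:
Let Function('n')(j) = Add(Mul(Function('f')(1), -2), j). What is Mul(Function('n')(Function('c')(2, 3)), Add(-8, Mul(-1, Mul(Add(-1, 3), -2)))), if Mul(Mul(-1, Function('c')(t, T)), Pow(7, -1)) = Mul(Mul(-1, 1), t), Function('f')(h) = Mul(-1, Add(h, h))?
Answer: -72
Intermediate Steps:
Function('f')(h) = Mul(-2, h) (Function('f')(h) = Mul(-1, Mul(2, h)) = Mul(-2, h))
Function('c')(t, T) = Mul(7, t) (Function('c')(t, T) = Mul(-7, Mul(Mul(-1, 1), t)) = Mul(-7, Mul(-1, t)) = Mul(7, t))
Function('n')(j) = Add(4, j) (Function('n')(j) = Add(Mul(Mul(-2, 1), -2), j) = Add(Mul(-2, -2), j) = Add(4, j))
Mul(Function('n')(Function('c')(2, 3)), Add(-8, Mul(-1, Mul(Add(-1, 3), -2)))) = Mul(Add(4, Mul(7, 2)), Add(-8, Mul(-1, Mul(Add(-1, 3), -2)))) = Mul(Add(4, 14), Add(-8, Mul(-1, Mul(2, -2)))) = Mul(18, Add(-8, Mul(-1, -4))) = Mul(18, Add(-8, 4)) = Mul(18, -4) = -72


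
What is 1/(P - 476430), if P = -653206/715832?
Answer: -357916/170522246483 ≈ -2.0989e-6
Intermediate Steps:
P = -326603/357916 (P = -653206*1/715832 = -326603/357916 ≈ -0.91251)
1/(P - 476430) = 1/(-326603/357916 - 476430) = 1/(-170522246483/357916) = -357916/170522246483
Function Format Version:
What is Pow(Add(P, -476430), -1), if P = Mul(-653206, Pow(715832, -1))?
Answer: Rational(-357916, 170522246483) ≈ -2.0989e-6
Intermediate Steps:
P = Rational(-326603, 357916) (P = Mul(-653206, Rational(1, 715832)) = Rational(-326603, 357916) ≈ -0.91251)
Pow(Add(P, -476430), -1) = Pow(Add(Rational(-326603, 357916), -476430), -1) = Pow(Rational(-170522246483, 357916), -1) = Rational(-357916, 170522246483)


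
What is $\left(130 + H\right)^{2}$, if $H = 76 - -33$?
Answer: $57121$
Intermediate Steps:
$H = 109$ ($H = 76 + 33 = 109$)
$\left(130 + H\right)^{2} = \left(130 + 109\right)^{2} = 239^{2} = 57121$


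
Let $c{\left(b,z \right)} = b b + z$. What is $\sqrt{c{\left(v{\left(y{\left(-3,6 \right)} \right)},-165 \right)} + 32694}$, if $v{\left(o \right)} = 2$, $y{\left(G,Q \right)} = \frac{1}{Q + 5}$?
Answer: $\sqrt{32533} \approx 180.37$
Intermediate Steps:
$y{\left(G,Q \right)} = \frac{1}{5 + Q}$
$c{\left(b,z \right)} = z + b^{2}$ ($c{\left(b,z \right)} = b^{2} + z = z + b^{2}$)
$\sqrt{c{\left(v{\left(y{\left(-3,6 \right)} \right)},-165 \right)} + 32694} = \sqrt{\left(-165 + 2^{2}\right) + 32694} = \sqrt{\left(-165 + 4\right) + 32694} = \sqrt{-161 + 32694} = \sqrt{32533}$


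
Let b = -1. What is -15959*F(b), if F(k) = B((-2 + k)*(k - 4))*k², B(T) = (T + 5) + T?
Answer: -558565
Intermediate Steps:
B(T) = 5 + 2*T (B(T) = (5 + T) + T = 5 + 2*T)
F(k) = k²*(5 + 2*(-4 + k)*(-2 + k)) (F(k) = (5 + 2*((-2 + k)*(k - 4)))*k² = (5 + 2*((-2 + k)*(-4 + k)))*k² = (5 + 2*((-4 + k)*(-2 + k)))*k² = (5 + 2*(-4 + k)*(-2 + k))*k² = k²*(5 + 2*(-4 + k)*(-2 + k)))
-15959*F(b) = -15959*(-1)²*(21 - 12*(-1) + 2*(-1)²) = -15959*(21 + 12 + 2*1) = -15959*(21 + 12 + 2) = -15959*35 = -558565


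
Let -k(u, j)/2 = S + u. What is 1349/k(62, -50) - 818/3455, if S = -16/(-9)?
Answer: -42886219/3966340 ≈ -10.813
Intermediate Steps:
S = 16/9 (S = -16*(-⅑) = 16/9 ≈ 1.7778)
k(u, j) = -32/9 - 2*u (k(u, j) = -2*(16/9 + u) = -32/9 - 2*u)
1349/k(62, -50) - 818/3455 = 1349/(-32/9 - 2*62) - 818/3455 = 1349/(-32/9 - 124) - 818*1/3455 = 1349/(-1148/9) - 818/3455 = 1349*(-9/1148) - 818/3455 = -12141/1148 - 818/3455 = -42886219/3966340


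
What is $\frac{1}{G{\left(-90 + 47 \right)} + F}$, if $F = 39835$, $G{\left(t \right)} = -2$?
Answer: $\frac{1}{39833} \approx 2.5105 \cdot 10^{-5}$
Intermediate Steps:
$\frac{1}{G{\left(-90 + 47 \right)} + F} = \frac{1}{-2 + 39835} = \frac{1}{39833}$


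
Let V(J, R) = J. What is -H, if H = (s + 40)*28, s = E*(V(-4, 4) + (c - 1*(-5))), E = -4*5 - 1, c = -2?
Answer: -1708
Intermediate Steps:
E = -21 (E = -20 - 1 = -21)
s = 21 (s = -21*(-4 + (-2 - 1*(-5))) = -21*(-4 + (-2 + 5)) = -21*(-4 + 3) = -21*(-1) = 21)
H = 1708 (H = (21 + 40)*28 = 61*28 = 1708)
-H = -1*1708 = -1708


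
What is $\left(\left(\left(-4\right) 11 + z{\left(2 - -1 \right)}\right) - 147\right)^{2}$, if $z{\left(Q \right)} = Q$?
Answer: $35344$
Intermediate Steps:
$\left(\left(\left(-4\right) 11 + z{\left(2 - -1 \right)}\right) - 147\right)^{2} = \left(\left(\left(-4\right) 11 + \left(2 - -1\right)\right) - 147\right)^{2} = \left(\left(-44 + \left(2 + 1\right)\right) - 147\right)^{2} = \left(\left(-44 + 3\right) - 147\right)^{2} = \left(-41 - 147\right)^{2} = \left(-188\right)^{2} = 35344$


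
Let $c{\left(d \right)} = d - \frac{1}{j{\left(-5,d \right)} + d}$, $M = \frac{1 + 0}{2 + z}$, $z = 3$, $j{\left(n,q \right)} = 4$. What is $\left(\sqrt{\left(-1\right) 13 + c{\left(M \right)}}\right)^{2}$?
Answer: $- \frac{1369}{105} \approx -13.038$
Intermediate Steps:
$M = \frac{1}{5}$ ($M = \frac{1 + 0}{2 + 3} = 1 \cdot \frac{1}{5} = \frac{1}{5} \approx 0.2$)
$c{\left(d \right)} = d - \frac{1}{4 + d}$
$\left(\sqrt{\left(-1\right) 13 + c{\left(M \right)}}\right)^{2} = \left(\sqrt{\left(-1\right) 13 + \frac{-1 + \left(\frac{1}{5}\right)^{2} + 4 \cdot \frac{1}{5}}{4 + \frac{1}{5}}}\right)^{2} = \left(\sqrt{-13 + \frac{-1 + \frac{1}{25} + \frac{4}{5}}{\frac{21}{5}}}\right)^{2} = \left(\sqrt{-13 + \frac{5}{21} \left(- \frac{4}{25}\right)}\right)^{2} = \left(\sqrt{-13 - \frac{4}{105}}\right)^{2} = \left(\sqrt{- \frac{1369}{105}}\right)^{2} = \left(\frac{37 i \sqrt{105}}{105}\right)^{2} = - \frac{1369}{105}$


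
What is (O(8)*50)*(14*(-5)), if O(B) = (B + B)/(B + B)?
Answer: -3500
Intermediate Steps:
O(B) = 1 (O(B) = (2*B)/((2*B)) = (2*B)*(1/(2*B)) = 1)
(O(8)*50)*(14*(-5)) = (1*50)*(14*(-5)) = 50*(-70) = -3500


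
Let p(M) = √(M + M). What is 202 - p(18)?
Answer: 196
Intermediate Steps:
p(M) = √2*√M (p(M) = √(2*M) = √2*√M)
202 - p(18) = 202 - √2*√18 = 202 - √2*3*√2 = 202 - 1*6 = 202 - 6 = 196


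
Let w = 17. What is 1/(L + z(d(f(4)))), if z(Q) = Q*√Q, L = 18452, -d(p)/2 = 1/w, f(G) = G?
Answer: 22663669/418190020390 + 17*I*√34/836380040780 ≈ 5.4195e-5 + 1.1852e-10*I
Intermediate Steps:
d(p) = -2/17
z(Q) = Q^(3/2)
1/(L + z(d(f(4)))) = 1/(18452 + (-2/17)^(3/2)) = 1/(18452 - 2*I*√34/289)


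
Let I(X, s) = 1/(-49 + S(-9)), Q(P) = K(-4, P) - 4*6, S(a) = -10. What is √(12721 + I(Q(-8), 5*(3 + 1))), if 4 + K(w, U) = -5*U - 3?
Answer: √44281742/59 ≈ 112.79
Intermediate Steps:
K(w, U) = -7 - 5*U (K(w, U) = -4 + (-5*U - 3) = -4 + (-3 - 5*U) = -7 - 5*U)
Q(P) = -31 - 5*P (Q(P) = (-7 - 5*P) - 4*6 = (-7 - 5*P) - 24 = -31 - 5*P)
I(X, s) = -1/59 (I(X, s) = 1/(-49 - 10) = 1/(-59) = -1/59)
√(12721 + I(Q(-8), 5*(3 + 1))) = √(12721 - 1/59) = √(750538/59) = √44281742/59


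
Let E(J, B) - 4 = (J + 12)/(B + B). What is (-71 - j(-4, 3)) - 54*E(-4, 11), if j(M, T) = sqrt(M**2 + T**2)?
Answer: -3428/11 ≈ -311.64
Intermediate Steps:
E(J, B) = 4 + (12 + J)/(2*B) (E(J, B) = 4 + (J + 12)/(B + B) = 4 + (12 + J)/((2*B)) = 4 + (12 + J)*(1/(2*B)) = 4 + (12 + J)/(2*B))
(-71 - j(-4, 3)) - 54*E(-4, 11) = (-71 - sqrt((-4)**2 + 3**2)) - 27*(12 - 4 + 8*11)/11 = (-71 - sqrt(16 + 9)) - 27*(12 - 4 + 88)/11 = (-71 - sqrt(25)) - 27*96/11 = (-71 - 1*5) - 54*48/11 = (-71 - 5) - 2592/11 = -76 - 2592/11 = -3428/11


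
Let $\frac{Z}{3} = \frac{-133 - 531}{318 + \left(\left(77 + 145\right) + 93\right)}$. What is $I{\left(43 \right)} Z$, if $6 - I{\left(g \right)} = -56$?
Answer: $- \frac{41168}{211} \approx -195.11$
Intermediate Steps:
$I{\left(g \right)} = 62$ ($I{\left(g \right)} = 6 - -56 = 6 + 56 = 62$)
$Z = - \frac{664}{211}$ ($Z = 3 \frac{-133 - 531}{318 + \left(\left(77 + 145\right) + 93\right)} = 3 \left(- \frac{664}{318 + \left(222 + 93\right)}\right) = 3 \left(- \frac{664}{318 + 315}\right) = 3 \left(- \frac{664}{633}\right) = - \frac{664}{211} \approx -3.1469$)
$I{\left(43 \right)} Z = 62 \left(- \frac{664}{211}\right) = - \frac{41168}{211}$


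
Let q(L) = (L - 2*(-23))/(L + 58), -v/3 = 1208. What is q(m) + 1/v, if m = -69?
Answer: 83341/39864 ≈ 2.0906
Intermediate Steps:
v = -3624 (v = -3*1208 = -3624)
q(L) = (46 + L)/(58 + L) (q(L) = (L + 46)/(58 + L) = (46 + L)/(58 + L))
q(m) + 1/v = (46 - 69)/(58 - 69) + 1/(-3624) = -23/(-11) - 1/3624 = -1/11*(-23) - 1/3624 = 23/11 - 1/3624 = 83341/39864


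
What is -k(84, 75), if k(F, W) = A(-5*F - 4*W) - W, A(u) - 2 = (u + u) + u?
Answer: 2233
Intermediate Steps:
A(u) = 2 + 3*u (A(u) = 2 + ((u + u) + u) = 2 + (2*u + u) = 2 + 3*u)
k(F, W) = 2 - 15*F - 13*W (k(F, W) = (2 + 3*(-5*F - 4*W)) - W = (2 + (-15*F - 12*W)) - W = (2 - 15*F - 12*W) - W = 2 - 15*F - 13*W)
-k(84, 75) = -(2 - 15*84 - 13*75) = -(2 - 1260 - 975) = -1*(-2233) = 2233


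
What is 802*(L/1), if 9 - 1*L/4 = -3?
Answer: 38496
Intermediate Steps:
L = 48 (L = 36 - 4*(-3) = 36 + 12 = 48)
802*(L/1) = 802*(48/1) = 802*(1*48) = 802*48 = 38496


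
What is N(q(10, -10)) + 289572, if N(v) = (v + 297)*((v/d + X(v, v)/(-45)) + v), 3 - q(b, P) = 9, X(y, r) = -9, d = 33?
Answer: 15830721/55 ≈ 2.8783e+5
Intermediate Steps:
q(b, P) = -6 (q(b, P) = 3 - 1*9 = 3 - 9 = -6)
N(v) = (297 + v)*(1/5 + 34*v/33) (N(v) = (v + 297)*((v/33 - 9/(-45)) + v) = (297 + v)*((v*(1/33) - 9*(-1/45)) + v) = (297 + v)*((v/33 + 1/5) + v) = (297 + v)*((1/5 + v/33) + v) = (297 + v)*(1/5 + 34*v/33))
N(q(10, -10)) + 289572 = (297/5 + (34/33)*(-6)**2 + (1531/5)*(-6)) + 289572 = (297/5 + (34/33)*36 - 9186/5) + 289572 = (297/5 + 408/11 - 9186/5) + 289572 = -95739/55 + 289572 = 15830721/55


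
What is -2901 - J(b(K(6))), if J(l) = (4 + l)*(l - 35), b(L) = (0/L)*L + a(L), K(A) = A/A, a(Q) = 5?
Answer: -2631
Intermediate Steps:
K(A) = 1
b(L) = 5 (b(L) = (0/L)*L + 5 = 0*L + 5 = 0 + 5 = 5)
J(l) = (-35 + l)*(4 + l) (J(l) = (4 + l)*(-35 + l) = (-35 + l)*(4 + l))
-2901 - J(b(K(6))) = -2901 - (-140 + 5² - 31*5) = -2901 - (-140 + 25 - 155) = -2901 - 1*(-270) = -2901 + 270 = -2631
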